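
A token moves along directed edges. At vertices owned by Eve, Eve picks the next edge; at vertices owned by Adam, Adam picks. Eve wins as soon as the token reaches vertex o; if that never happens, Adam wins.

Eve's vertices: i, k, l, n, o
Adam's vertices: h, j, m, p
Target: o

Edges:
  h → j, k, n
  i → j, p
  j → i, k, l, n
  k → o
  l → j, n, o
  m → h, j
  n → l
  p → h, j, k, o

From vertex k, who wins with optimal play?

A0 = {o}
A1: add {k, l} — k (Eve) has k→o; l (Eve) has l→o.
k ∈ A1, so Eve can force the target.

Eve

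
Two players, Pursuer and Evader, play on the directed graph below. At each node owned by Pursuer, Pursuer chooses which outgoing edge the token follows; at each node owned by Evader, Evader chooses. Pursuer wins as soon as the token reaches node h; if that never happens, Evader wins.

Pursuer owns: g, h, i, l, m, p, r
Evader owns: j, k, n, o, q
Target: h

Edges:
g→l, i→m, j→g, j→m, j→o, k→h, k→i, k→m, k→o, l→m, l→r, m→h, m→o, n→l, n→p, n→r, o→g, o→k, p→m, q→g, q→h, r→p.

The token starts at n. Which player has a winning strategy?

A0 = {h}
A1: add {m} — m (Pursuer) has m→h.
A2: add {i, l, p} — i (Pursuer) has i→m; l (Pursuer) has l→m; p (Pursuer) has p→m.
A3: add {g, r} — g (Pursuer) has g→l; r (Pursuer) has r→p.
A4: add {n, q} — n (Evader): all of {l, p, r} already in; q (Evader): all of {g, h} already in.
A5 = A4; e.g. j (Evader) can still go to o. Fixed point.
n ∈ A4, so Pursuer can force the target.

Pursuer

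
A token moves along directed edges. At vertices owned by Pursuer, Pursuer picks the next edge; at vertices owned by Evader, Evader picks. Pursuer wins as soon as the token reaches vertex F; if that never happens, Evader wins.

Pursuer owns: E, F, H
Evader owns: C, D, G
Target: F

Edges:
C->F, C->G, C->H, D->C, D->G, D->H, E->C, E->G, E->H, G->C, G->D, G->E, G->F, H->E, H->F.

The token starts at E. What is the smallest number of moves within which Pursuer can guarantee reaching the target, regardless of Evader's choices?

A0 = {F}
A1: add {H} — H (Pursuer) has H→F.
A2: add {E} — E (Pursuer) has E→H.
A3 = A2; e.g. C (Evader) can still go to G. Fixed point.
E enters the attractor at level 2, so Pursuer can force the target in 2 moves from there.

2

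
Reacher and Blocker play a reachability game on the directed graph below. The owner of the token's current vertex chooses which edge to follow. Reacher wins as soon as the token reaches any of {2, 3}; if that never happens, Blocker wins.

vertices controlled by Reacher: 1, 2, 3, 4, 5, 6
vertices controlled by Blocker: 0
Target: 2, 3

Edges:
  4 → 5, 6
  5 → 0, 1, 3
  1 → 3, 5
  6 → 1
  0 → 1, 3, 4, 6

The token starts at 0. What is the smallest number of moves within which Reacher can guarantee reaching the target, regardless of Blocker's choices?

3

A0 = {2, 3}
A1: add {1, 5} — 1 (Reacher) has 1→3; 5 (Reacher) has 5→3.
A2: add {4, 6} — 4 (Reacher) has 4→5; 6 (Reacher) has 6→1.
A3: add {0} — 0 (Blocker): all of {1, 3, 4, 6} already in.
A3 = all vertices. Fixed point.
0 enters the attractor at level 3, so Reacher can force the target in 3 moves from there.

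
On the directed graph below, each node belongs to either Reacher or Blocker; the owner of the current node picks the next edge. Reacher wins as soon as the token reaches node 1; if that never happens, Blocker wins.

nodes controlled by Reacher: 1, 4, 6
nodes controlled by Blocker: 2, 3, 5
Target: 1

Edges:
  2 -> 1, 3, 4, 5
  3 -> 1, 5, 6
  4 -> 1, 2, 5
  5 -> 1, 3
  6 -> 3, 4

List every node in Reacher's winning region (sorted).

1, 4, 6

A0 = {1}
A1: add {4} — 4 (Reacher) has 4→1.
A2: add {6} — 6 (Reacher) has 6→4.
A3 = A2; e.g. 2 (Blocker) can still go to 3. Fixed point.
Reacher's winning region = {1, 4, 6}.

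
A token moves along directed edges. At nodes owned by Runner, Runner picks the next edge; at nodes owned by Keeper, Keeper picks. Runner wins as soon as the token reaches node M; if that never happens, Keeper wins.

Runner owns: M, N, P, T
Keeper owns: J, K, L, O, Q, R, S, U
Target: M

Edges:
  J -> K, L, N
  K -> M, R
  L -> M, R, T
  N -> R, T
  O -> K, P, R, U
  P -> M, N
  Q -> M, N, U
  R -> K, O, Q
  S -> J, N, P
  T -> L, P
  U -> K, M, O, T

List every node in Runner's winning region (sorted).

A0 = {M}
A1: add {P} — P (Runner) has P→M.
A2: add {T} — T (Runner) has T→P.
A3: add {N} — N (Runner) has N→T.
A4 = A3; e.g. J (Keeper) can still go to K. Fixed point.
Runner's winning region = {M, N, P, T}.

M, N, P, T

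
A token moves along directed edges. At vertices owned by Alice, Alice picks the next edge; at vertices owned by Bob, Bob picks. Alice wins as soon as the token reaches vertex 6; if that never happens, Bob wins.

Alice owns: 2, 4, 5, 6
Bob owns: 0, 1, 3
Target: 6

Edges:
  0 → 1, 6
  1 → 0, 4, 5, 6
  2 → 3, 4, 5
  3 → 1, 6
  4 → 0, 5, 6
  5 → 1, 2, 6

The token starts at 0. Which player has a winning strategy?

Bob

A0 = {6}
A1: add {4, 5} — 4 (Alice) has 4→6; 5 (Alice) has 5→6.
A2: add {2} — 2 (Alice) has 2→4.
A3 = A2; e.g. 0 (Bob) can still go to 1. Fixed point.
0 never enters the attractor, so Bob can avoid the target forever.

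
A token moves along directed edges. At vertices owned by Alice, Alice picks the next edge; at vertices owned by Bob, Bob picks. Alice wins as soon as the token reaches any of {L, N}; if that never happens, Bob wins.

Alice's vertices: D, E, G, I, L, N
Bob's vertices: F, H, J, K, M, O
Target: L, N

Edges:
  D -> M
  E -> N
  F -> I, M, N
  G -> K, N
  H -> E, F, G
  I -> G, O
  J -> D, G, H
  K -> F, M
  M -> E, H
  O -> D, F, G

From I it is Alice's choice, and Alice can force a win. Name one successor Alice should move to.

A0 = {L, N}
A1: add {E, G} — E (Alice) has E→N; G (Alice) has G→N.
A2: add {I} — I (Alice) has I→G.
A3 = A2; e.g. D (Alice) has no edge into A2. Fixed point.
From I, successor G is in the attractor (rank 1); the other successor O is not.

G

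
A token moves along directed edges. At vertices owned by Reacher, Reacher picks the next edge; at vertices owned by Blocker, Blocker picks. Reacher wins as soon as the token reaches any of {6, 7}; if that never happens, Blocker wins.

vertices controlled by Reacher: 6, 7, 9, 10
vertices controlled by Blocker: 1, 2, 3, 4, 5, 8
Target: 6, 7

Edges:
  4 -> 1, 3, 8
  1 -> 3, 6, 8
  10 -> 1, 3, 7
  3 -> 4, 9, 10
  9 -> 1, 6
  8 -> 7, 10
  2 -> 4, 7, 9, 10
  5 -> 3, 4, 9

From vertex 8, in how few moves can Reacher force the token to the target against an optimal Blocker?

2

A0 = {6, 7}
A1: add {9, 10} — 9 (Reacher) has 9→6; 10 (Reacher) has 10→7.
A2: add {8} — 8 (Blocker): all of {7, 10} already in.
A3 = A2; e.g. 1 (Blocker) can still go to 3. Fixed point.
8 enters the attractor at level 2, so Reacher can force the target in 2 moves from there.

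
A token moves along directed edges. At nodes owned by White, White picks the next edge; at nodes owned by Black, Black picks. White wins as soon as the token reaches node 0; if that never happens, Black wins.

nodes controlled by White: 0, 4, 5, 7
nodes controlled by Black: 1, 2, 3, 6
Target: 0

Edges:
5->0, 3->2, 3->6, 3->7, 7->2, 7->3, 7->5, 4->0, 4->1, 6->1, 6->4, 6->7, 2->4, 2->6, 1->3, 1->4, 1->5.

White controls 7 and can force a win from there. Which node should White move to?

A0 = {0}
A1: add {4, 5} — 4 (White) has 4→0; 5 (White) has 5→0.
A2: add {7} — 7 (White) has 7→5.
A3 = A2; e.g. 1 (Black) can still go to 3. Fixed point.
From 7, successor 5 is in the attractor (rank 1); the other successors 2, 3 are not.

5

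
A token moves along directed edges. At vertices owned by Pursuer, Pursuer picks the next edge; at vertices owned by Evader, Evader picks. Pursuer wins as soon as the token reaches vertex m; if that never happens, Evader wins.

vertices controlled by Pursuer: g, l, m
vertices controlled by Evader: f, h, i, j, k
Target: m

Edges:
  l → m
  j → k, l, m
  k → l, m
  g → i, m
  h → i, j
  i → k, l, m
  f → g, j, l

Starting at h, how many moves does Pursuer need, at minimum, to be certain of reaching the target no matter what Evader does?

A0 = {m}
A1: add {g, l} — g (Pursuer) has g→m; l (Pursuer) has l→m.
A2: add {k} — k (Evader): all of {l, m} already in.
A3: add {i, j} — i (Evader): all of {k, l, m} already in; j (Evader): all of {k, l, m} already in.
A4: add {f, h} — f (Evader): all of {g, j, l} already in; h (Evader): all of {i, j} already in.
A4 = all vertices. Fixed point.
h enters the attractor at level 4, so Pursuer can force the target in 4 moves from there.

4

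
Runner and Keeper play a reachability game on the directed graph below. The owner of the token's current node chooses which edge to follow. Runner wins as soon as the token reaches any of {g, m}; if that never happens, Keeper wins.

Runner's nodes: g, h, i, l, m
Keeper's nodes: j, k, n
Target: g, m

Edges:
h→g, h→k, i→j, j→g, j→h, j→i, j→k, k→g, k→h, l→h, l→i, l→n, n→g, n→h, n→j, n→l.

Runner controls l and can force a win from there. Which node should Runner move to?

A0 = {g, m}
A1: add {h} — h (Runner) has h→g.
A2: add {k, l} — k (Keeper): all of {g, h} already in; l (Runner) has l→h.
A3 = A2; e.g. i (Runner) has no edge into A2. Fixed point.
From l, successor h is in the attractor (rank 1); the other successors i, n are not.

h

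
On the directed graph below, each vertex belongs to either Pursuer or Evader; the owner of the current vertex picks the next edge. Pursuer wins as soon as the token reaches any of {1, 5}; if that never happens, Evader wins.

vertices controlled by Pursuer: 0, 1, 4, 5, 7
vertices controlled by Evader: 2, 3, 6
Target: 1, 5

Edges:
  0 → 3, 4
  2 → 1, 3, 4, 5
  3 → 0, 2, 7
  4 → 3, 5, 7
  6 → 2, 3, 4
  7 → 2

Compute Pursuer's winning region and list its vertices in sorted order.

0, 1, 4, 5

A0 = {1, 5}
A1: add {4} — 4 (Pursuer) has 4→5.
A2: add {0} — 0 (Pursuer) has 0→4.
A3 = A2; e.g. 2 (Evader) can still go to 3. Fixed point.
Pursuer's winning region = {0, 1, 4, 5}.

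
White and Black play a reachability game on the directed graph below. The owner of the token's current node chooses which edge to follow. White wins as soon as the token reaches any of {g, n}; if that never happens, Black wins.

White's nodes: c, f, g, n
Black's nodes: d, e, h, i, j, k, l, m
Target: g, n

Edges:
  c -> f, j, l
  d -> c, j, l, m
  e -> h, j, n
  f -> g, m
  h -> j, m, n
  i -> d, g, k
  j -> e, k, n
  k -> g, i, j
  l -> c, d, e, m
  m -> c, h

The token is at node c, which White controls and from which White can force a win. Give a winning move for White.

A0 = {g, n}
A1: add {f} — f (White) has f→g.
A2: add {c} — c (White) has c→f.
A3 = A2; e.g. d (Black) can still go to j. Fixed point.
From c, successor f is in the attractor (rank 1); the other successors j, l are not.

f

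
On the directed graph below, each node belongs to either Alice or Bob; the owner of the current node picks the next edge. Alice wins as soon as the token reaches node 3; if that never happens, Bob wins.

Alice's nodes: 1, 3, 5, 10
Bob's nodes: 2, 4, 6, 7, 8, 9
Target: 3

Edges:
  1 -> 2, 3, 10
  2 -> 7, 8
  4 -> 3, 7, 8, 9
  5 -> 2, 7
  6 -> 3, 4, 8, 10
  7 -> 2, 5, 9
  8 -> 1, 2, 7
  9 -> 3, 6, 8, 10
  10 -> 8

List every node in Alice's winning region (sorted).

1, 3

A0 = {3}
A1: add {1} — 1 (Alice) has 1→3.
A2 = A1; e.g. 2 (Bob) can still go to 7. Fixed point.
Alice's winning region = {1, 3}.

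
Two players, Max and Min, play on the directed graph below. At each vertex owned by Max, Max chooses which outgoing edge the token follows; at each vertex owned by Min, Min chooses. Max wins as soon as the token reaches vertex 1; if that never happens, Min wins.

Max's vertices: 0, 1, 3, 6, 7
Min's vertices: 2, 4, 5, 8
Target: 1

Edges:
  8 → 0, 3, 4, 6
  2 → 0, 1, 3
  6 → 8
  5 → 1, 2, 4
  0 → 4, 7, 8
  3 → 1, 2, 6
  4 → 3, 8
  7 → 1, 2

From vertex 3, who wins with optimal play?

A0 = {1}
A1: add {3, 7} — 3 (Max) has 3→1; 7 (Max) has 7→1.
3 ∈ A1, so Max can force the target.

Max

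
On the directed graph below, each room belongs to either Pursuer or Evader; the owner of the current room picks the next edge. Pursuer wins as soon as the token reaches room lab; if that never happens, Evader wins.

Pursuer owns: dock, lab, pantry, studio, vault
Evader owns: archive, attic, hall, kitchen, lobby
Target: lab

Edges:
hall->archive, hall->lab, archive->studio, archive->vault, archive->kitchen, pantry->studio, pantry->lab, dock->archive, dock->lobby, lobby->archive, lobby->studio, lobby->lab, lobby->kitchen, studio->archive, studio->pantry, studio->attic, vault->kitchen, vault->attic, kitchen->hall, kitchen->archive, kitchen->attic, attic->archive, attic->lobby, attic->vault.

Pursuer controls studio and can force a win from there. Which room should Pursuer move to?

A0 = {lab}
A1: add {pantry} — pantry (Pursuer) has pantry→lab.
A2: add {studio} — studio (Pursuer) has studio→pantry.
A3 = A2; e.g. hall (Evader) can still go to archive. Fixed point.
From studio, successor pantry is in the attractor (rank 1); the other successors archive, attic are not.

pantry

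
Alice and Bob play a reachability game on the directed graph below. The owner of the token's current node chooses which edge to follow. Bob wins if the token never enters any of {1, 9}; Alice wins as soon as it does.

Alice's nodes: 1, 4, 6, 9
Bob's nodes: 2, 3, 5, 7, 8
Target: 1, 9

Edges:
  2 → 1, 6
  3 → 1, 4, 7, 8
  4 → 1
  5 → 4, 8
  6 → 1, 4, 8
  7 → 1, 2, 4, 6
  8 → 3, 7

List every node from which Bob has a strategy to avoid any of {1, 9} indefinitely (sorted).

3, 5, 8

A0 = {1, 9}
A1: add {4, 6} — 4 (Alice) has 4→1; 6 (Alice) has 6→1.
A2: add {2} — 2 (Bob): all of {1, 6} already in.
A3: add {7} — 7 (Bob): all of {1, 2, 4, 6} already in.
A4 = A3; e.g. 3 (Bob) can still go to 8. Fixed point.
Alice's attractor = {1, 2, 4, 6, 7, 9}; Bob avoids the target exactly from the complement.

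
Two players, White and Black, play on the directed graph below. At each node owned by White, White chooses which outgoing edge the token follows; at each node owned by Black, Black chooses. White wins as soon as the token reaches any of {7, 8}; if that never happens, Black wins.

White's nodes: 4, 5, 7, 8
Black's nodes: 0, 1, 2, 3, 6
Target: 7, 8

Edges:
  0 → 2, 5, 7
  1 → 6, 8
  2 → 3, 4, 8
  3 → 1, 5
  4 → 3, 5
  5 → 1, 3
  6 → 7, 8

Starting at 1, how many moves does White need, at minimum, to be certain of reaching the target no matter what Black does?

2

A0 = {7, 8}
A1: add {6} — 6 (Black): all of {7, 8} already in.
A2: add {1} — 1 (Black): all of {6, 8} already in.
1 enters the attractor at level 2, so White can force the target in 2 moves from there.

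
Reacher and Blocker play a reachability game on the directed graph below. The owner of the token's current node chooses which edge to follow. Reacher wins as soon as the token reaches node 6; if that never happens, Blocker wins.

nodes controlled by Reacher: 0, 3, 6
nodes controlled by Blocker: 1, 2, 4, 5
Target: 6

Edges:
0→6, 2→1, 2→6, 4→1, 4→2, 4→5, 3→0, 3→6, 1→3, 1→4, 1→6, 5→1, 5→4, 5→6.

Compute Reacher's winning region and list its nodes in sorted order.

A0 = {6}
A1: add {0, 3} — 0 (Reacher) has 0→6; 3 (Reacher) has 3→6.
A2 = A1; e.g. 1 (Blocker) can still go to 4. Fixed point.
Reacher's winning region = {0, 3, 6}.

0, 3, 6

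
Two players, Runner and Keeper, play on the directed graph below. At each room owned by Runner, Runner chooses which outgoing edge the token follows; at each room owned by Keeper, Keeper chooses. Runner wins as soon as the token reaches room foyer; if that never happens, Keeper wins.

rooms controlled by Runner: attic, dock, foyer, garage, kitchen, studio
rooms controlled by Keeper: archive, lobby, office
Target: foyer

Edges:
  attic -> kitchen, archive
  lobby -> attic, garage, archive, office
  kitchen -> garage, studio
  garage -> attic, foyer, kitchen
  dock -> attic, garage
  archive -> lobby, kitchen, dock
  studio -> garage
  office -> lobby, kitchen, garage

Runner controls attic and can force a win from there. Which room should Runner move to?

kitchen

A0 = {foyer}
A1: add {garage} — garage (Runner) has garage→foyer.
A2: add {dock, kitchen, studio} — kitchen (Runner) has kitchen→garage; dock (Runner) has dock→garage; studio (Runner) has studio→garage.
A3: add {attic} — attic (Runner) has attic→kitchen.
A4 = A3; e.g. lobby (Keeper) can still go to archive. Fixed point.
From attic, successor kitchen is in the attractor (rank 2); the other successor archive is not.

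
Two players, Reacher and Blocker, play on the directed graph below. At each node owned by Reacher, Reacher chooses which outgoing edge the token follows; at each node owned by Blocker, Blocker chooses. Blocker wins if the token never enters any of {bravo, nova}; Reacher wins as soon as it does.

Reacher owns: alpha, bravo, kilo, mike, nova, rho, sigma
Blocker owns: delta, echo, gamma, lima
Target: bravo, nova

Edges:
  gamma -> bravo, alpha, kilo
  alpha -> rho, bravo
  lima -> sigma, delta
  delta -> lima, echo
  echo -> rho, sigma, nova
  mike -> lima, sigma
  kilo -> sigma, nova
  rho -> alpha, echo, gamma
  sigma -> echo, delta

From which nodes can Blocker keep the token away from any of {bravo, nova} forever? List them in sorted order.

A0 = {bravo, nova}
A1: add {alpha, kilo} — alpha (Reacher) has alpha→bravo; kilo (Reacher) has kilo→nova.
A2: add {gamma, rho} — rho (Reacher) has rho→alpha; gamma (Blocker): all of {bravo, alpha, kilo} already in.
A3 = A2; e.g. mike (Reacher) has no edge into A2. Fixed point.
Reacher's attractor = {alpha, bravo, gamma, kilo, nova, rho}; Blocker avoids the target exactly from the complement.

delta, echo, lima, mike, sigma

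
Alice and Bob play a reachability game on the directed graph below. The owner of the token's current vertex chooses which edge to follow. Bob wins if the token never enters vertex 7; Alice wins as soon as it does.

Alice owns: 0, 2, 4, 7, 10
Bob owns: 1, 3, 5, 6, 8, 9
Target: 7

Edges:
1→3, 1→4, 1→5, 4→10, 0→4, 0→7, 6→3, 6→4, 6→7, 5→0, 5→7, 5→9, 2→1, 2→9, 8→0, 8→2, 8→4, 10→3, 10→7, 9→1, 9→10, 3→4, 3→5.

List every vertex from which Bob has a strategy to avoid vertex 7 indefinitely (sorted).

1, 2, 3, 5, 6, 8, 9

A0 = {7}
A1: add {0, 10} — 0 (Alice) has 0→7; 10 (Alice) has 10→7.
A2: add {4} — 4 (Alice) has 4→10.
A3 = A2; e.g. 1 (Bob) can still go to 3. Fixed point.
Alice's attractor = {0, 4, 7, 10}; Bob avoids the target exactly from the complement.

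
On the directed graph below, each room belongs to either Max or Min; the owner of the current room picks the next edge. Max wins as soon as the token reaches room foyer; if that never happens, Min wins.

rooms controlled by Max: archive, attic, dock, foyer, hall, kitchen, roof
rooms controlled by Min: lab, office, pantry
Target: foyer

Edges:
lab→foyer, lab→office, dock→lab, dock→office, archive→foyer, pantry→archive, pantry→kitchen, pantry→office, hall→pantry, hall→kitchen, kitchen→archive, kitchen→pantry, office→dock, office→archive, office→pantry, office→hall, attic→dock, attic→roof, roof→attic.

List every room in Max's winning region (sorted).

A0 = {foyer}
A1: add {archive} — archive (Max) has archive→foyer.
A2: add {kitchen} — kitchen (Max) has kitchen→archive.
A3: add {hall} — hall (Max) has hall→kitchen.
A4 = A3; e.g. lab (Min) can still go to office. Fixed point.
Max's winning region = {archive, foyer, hall, kitchen}.

archive, foyer, hall, kitchen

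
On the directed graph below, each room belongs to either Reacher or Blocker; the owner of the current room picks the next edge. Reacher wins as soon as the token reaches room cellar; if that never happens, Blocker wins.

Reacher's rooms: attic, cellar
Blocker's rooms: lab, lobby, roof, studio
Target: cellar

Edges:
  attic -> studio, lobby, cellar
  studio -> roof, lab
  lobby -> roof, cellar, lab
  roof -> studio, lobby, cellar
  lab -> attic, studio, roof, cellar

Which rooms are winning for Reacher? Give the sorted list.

A0 = {cellar}
A1: add {attic} — attic (Reacher) has attic→cellar.
A2 = A1; e.g. studio (Blocker) can still go to roof. Fixed point.
Reacher's winning region = {attic, cellar}.

attic, cellar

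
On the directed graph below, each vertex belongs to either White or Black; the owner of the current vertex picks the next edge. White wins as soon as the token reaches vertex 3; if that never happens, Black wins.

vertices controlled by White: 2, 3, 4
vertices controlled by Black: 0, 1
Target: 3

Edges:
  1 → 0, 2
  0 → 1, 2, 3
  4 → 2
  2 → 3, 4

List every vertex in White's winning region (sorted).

2, 3, 4

A0 = {3}
A1: add {2} — 2 (White) has 2→3.
A2: add {4} — 4 (White) has 4→2.
A3 = A2; e.g. 0 (Black) can still go to 1. Fixed point.
White's winning region = {2, 3, 4}.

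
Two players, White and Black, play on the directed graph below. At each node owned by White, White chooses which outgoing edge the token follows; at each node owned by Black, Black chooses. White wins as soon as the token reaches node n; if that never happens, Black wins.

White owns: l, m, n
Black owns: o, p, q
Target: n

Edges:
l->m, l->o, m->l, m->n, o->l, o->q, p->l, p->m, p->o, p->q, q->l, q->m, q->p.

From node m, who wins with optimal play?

A0 = {n}
A1: add {m} — m (White) has m→n.
m ∈ A1, so White can force the target.

White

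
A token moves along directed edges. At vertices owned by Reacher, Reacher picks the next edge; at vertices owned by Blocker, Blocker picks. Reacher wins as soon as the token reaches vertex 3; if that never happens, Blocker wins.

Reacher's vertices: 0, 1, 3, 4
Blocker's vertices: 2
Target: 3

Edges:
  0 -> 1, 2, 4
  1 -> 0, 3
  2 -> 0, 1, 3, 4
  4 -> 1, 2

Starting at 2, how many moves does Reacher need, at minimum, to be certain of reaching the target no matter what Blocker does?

3

A0 = {3}
A1: add {1} — 1 (Reacher) has 1→3.
A2: add {0, 4} — 0 (Reacher) has 0→1; 4 (Reacher) has 4→1.
A3: add {2} — 2 (Blocker): all of {0, 1, 3, 4} already in.
A3 = all vertices. Fixed point.
2 enters the attractor at level 3, so Reacher can force the target in 3 moves from there.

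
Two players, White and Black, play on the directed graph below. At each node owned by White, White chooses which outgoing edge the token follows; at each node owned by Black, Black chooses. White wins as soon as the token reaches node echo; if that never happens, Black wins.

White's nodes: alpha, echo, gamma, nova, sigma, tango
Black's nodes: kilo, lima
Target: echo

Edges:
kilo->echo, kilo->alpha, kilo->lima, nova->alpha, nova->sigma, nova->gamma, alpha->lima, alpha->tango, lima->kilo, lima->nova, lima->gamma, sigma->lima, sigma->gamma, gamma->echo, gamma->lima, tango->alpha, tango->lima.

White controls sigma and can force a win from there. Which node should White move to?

A0 = {echo}
A1: add {gamma} — gamma (White) has gamma→echo.
A2: add {nova, sigma} — nova (White) has nova→gamma; sigma (White) has sigma→gamma.
A3 = A2; e.g. kilo (Black) can still go to alpha. Fixed point.
From sigma, successor gamma is in the attractor (rank 1); the other successor lima is not.

gamma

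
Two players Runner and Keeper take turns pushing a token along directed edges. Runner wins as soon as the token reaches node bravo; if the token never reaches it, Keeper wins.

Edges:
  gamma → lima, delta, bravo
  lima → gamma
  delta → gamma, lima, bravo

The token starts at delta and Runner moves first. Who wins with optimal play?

Track states (vertex, player-to-move).
A0 = {(bravo,Runner), (bravo,Keeper)}
A1: add {(gamma,Runner), (delta,Runner)}.
(delta,Runner) ∈ A1 ⇒ Runner forces the target.

Runner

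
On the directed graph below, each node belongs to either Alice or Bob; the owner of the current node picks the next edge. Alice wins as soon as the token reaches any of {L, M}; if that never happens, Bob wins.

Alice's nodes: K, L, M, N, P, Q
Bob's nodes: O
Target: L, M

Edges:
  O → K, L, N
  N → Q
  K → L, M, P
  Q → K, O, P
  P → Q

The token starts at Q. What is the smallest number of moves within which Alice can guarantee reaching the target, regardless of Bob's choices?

A0 = {L, M}
A1: add {K} — K (Alice) has K→L.
A2: add {Q} — Q (Alice) has Q→K.
Q enters the attractor at level 2, so Alice can force the target in 2 moves from there.

2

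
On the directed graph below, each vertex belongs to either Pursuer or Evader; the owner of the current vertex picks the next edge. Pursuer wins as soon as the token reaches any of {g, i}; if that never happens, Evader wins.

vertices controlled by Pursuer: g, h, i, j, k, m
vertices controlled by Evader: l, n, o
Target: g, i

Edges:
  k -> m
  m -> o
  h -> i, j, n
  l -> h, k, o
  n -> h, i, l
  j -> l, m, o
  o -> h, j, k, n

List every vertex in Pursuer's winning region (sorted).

A0 = {g, i}
A1: add {h} — h (Pursuer) has h→i.
A2 = A1; e.g. j (Pursuer) has no edge into A1. Fixed point.
Pursuer's winning region = {g, h, i}.

g, h, i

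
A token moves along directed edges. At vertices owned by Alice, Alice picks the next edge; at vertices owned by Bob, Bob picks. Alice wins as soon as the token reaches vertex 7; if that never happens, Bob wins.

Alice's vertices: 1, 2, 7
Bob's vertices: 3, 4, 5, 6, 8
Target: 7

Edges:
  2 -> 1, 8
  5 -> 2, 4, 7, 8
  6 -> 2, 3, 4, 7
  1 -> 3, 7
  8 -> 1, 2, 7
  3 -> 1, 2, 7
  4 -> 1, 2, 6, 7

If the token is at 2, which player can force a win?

A0 = {7}
A1: add {1} — 1 (Alice) has 1→7.
A2: add {2} — 2 (Alice) has 2→1.
2 ∈ A2, so Alice can force the target.

Alice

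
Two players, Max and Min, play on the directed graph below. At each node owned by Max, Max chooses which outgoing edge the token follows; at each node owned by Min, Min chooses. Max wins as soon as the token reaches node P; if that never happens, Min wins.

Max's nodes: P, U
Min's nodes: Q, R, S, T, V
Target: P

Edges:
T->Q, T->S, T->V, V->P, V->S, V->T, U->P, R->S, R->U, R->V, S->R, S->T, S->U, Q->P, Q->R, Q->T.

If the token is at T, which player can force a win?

Min

A0 = {P}
A1: add {U} — U (Max) has U→P.
A2 = A1; e.g. Q (Min) can still go to R. Fixed point.
T never enters the attractor, so Min can avoid the target forever.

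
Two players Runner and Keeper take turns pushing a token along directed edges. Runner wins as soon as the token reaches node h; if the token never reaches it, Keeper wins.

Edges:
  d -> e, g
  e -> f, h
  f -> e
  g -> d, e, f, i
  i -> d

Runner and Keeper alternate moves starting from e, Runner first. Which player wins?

Runner

Track states (vertex, player-to-move).
A0 = {(h,Runner), (h,Keeper)}
A1: add {(e,Runner)}.
(e,Runner) ∈ A1 ⇒ Runner forces the target.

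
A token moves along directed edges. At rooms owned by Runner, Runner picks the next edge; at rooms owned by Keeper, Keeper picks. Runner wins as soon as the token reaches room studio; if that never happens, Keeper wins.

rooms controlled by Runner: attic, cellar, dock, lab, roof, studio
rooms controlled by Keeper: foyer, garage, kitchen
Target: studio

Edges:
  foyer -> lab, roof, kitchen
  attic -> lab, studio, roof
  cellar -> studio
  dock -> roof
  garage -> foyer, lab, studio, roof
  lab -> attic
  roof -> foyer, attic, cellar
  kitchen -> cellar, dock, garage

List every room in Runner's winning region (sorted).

A0 = {studio}
A1: add {attic, cellar} — attic (Runner) has attic→studio; cellar (Runner) has cellar→studio.
A2: add {lab, roof} — lab (Runner) has lab→attic; roof (Runner) has roof→attic.
A3: add {dock} — dock (Runner) has dock→roof.
A4 = A3; e.g. foyer (Keeper) can still go to kitchen. Fixed point.
Runner's winning region = {attic, cellar, dock, lab, roof, studio}.

attic, cellar, dock, lab, roof, studio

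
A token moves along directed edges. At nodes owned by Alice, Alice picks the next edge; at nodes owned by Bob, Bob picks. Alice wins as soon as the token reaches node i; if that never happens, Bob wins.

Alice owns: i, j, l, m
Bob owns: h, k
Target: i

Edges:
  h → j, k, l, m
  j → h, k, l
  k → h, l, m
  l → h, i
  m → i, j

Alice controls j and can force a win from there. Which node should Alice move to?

A0 = {i}
A1: add {l, m} — l (Alice) has l→i; m (Alice) has m→i.
A2: add {j} — j (Alice) has j→l.
A3 = A2; e.g. h (Bob) can still go to k. Fixed point.
From j, successor l is in the attractor (rank 1); the other successors h, k are not.

l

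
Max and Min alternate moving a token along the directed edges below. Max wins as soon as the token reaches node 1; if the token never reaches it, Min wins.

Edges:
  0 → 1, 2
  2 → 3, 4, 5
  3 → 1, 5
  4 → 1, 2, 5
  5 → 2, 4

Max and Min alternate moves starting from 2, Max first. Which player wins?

Min

Track states (vertex, player-to-move).
A0 = {(1,Max), (1,Min)}
A1: add {(0,Max), (3,Max), (4,Max)}.
A2 = A1; e.g. (0,Min) stays out. (2,Max) never enters ⇒ Min avoids the target.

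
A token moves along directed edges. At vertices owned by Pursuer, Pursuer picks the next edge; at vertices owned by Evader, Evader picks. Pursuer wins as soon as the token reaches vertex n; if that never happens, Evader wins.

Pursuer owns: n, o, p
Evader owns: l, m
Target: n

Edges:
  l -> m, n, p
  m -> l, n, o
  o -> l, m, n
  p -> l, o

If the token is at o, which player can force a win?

A0 = {n}
A1: add {o} — o (Pursuer) has o→n.
o ∈ A1, so Pursuer can force the target.

Pursuer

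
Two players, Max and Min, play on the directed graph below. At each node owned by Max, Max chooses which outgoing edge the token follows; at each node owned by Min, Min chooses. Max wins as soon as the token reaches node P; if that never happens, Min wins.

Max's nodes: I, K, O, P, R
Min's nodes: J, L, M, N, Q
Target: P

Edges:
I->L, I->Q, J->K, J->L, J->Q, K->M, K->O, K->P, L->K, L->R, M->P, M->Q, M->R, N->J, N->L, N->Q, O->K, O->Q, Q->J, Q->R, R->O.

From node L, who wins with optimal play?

A0 = {P}
A1: add {K} — K (Max) has K→P.
A2: add {O} — O (Max) has O→K.
A3: add {R} — R (Max) has R→O.
A4: add {L} — L (Min): all of {K, R} already in.
L ∈ A4, so Max can force the target.

Max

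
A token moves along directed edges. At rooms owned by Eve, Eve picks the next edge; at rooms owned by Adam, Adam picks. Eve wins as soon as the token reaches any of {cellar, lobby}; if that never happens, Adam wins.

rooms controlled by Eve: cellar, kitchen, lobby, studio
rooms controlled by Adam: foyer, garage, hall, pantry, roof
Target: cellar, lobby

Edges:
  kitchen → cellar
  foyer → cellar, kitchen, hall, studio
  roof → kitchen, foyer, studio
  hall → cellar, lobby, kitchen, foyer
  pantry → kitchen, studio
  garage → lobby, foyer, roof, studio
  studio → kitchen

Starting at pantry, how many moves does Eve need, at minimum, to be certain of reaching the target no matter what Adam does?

A0 = {cellar, lobby}
A1: add {kitchen} — kitchen (Eve) has kitchen→cellar.
A2: add {studio} — studio (Eve) has studio→kitchen.
A3: add {pantry} — pantry (Adam): all of {kitchen, studio} already in.
A4 = A3; e.g. foyer (Adam) can still go to hall. Fixed point.
pantry enters the attractor at level 3, so Eve can force the target in 3 moves from there.

3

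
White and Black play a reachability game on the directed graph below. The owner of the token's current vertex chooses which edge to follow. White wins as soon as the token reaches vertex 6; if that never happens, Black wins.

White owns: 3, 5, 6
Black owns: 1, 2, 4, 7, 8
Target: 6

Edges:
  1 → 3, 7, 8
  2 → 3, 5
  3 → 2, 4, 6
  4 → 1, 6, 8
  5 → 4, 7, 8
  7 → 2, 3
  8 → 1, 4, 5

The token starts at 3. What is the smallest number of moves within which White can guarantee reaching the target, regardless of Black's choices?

A0 = {6}
A1: add {3} — 3 (White) has 3→6.
A2 = A1; e.g. 1 (Black) can still go to 7. Fixed point.
3 enters the attractor at level 1, so White can force the target in 1 move from there.

1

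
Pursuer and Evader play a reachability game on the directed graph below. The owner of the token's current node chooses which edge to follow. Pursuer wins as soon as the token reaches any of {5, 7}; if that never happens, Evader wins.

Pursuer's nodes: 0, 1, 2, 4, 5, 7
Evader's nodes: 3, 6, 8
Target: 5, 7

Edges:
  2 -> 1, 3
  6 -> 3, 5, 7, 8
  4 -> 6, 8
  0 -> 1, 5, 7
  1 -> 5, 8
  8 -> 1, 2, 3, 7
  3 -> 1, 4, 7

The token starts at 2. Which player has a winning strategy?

Pursuer

A0 = {5, 7}
A1: add {0, 1} — 0 (Pursuer) has 0→5; 1 (Pursuer) has 1→5.
A2: add {2} — 2 (Pursuer) has 2→1.
A3 = A2; e.g. 3 (Evader) can still go to 4. Fixed point.
2 ∈ A2, so Pursuer can force the target.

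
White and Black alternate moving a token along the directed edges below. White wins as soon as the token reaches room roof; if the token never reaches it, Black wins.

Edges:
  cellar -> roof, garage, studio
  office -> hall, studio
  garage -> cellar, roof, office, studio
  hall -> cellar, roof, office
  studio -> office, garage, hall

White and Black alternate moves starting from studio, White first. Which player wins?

Black

Track states (vertex, player-to-move).
A0 = {(roof,White), (roof,Black)}
A1: add {(cellar,White), (garage,White), (hall,White)}.
A2 = A1; e.g. (cellar,Black) stays out. (studio,White) never enters ⇒ Black avoids the target.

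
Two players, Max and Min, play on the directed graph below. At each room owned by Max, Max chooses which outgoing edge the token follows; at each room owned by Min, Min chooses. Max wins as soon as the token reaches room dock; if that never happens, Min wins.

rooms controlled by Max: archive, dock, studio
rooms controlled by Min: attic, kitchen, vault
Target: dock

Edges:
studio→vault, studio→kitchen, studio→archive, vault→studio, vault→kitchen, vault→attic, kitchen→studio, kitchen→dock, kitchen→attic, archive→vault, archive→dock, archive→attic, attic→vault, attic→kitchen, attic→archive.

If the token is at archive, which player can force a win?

Max

A0 = {dock}
A1: add {archive} — archive (Max) has archive→dock.
archive ∈ A1, so Max can force the target.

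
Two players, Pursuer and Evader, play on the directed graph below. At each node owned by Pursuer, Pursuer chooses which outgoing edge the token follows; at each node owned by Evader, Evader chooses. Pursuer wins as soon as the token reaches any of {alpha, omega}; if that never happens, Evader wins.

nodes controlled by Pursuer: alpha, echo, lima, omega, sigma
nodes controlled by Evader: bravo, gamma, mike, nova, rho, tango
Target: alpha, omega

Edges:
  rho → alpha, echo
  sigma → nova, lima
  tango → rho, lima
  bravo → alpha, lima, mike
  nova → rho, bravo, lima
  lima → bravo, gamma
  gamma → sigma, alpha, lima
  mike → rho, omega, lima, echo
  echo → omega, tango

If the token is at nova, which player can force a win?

Evader

A0 = {alpha, omega}
A1: add {echo} — echo (Pursuer) has echo→omega.
A2: add {rho} — rho (Evader): all of {alpha, echo} already in.
A3 = A2; e.g. sigma (Pursuer) has no edge into A2. Fixed point.
nova never enters the attractor, so Evader can avoid the target forever.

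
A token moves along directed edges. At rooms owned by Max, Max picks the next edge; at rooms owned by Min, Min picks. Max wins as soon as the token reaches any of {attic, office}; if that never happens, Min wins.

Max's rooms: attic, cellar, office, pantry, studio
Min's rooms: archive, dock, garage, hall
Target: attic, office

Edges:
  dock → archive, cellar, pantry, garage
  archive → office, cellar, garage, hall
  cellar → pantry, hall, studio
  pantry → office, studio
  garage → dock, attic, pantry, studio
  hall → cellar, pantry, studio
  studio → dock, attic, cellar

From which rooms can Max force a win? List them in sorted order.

attic, cellar, hall, office, pantry, studio

A0 = {attic, office}
A1: add {pantry, studio} — pantry (Max) has pantry→office; studio (Max) has studio→attic.
A2: add {cellar} — cellar (Max) has cellar→pantry.
A3: add {hall} — hall (Min): all of {cellar, pantry, studio} already in.
A4 = A3; e.g. dock (Min) can still go to archive. Fixed point.
Max's winning region = {attic, cellar, hall, office, pantry, studio}.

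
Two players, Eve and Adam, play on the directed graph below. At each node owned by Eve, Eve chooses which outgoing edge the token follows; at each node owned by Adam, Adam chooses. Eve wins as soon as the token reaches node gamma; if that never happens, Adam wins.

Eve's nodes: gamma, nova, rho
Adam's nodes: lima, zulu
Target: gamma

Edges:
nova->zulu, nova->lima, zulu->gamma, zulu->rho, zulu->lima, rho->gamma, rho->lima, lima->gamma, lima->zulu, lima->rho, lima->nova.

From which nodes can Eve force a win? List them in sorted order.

A0 = {gamma}
A1: add {rho} — rho (Eve) has rho→gamma.
A2 = A1; e.g. zulu (Adam) can still go to lima. Fixed point.
Eve's winning region = {gamma, rho}.

gamma, rho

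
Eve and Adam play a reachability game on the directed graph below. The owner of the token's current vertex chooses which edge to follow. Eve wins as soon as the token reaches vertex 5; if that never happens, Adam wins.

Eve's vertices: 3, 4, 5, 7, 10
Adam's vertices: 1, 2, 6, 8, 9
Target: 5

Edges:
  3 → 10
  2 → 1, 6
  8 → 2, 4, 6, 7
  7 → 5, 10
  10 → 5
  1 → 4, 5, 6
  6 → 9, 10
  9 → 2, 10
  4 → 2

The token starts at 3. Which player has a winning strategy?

Eve

A0 = {5}
A1: add {7, 10} — 7 (Eve) has 7→5; 10 (Eve) has 10→5.
A2: add {3} — 3 (Eve) has 3→10.
A3 = A2; e.g. 1 (Adam) can still go to 4. Fixed point.
3 ∈ A2, so Eve can force the target.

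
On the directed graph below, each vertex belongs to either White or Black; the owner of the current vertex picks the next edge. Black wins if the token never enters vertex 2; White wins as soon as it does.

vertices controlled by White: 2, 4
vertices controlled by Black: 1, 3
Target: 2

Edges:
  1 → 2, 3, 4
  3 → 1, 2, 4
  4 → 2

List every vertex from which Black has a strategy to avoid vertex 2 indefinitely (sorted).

A0 = {2}
A1: add {4} — 4 (White) has 4→2.
A2 = A1; e.g. 1 (Black) can still go to 3. Fixed point.
White's attractor = {2, 4}; Black avoids the target exactly from the complement.

1, 3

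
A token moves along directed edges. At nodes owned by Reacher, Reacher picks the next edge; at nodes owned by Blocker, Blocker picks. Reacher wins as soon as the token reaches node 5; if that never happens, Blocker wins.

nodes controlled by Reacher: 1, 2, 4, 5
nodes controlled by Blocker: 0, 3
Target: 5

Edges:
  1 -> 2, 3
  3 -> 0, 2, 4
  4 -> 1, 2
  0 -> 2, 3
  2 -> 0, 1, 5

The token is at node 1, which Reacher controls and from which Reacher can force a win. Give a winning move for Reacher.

A0 = {5}
A1: add {2} — 2 (Reacher) has 2→5.
A2: add {1, 4} — 1 (Reacher) has 1→2; 4 (Reacher) has 4→2.
A3 = A2; e.g. 0 (Blocker) can still go to 3. Fixed point.
From 1, successor 2 is in the attractor (rank 1); the other successor 3 is not.

2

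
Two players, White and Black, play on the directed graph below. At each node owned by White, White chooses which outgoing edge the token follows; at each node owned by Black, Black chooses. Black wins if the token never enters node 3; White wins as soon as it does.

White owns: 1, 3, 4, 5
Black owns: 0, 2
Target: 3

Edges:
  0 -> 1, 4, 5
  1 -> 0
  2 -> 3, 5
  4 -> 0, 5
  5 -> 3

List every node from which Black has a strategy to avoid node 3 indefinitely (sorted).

0, 1

A0 = {3}
A1: add {5} — 5 (White) has 5→3.
A2: add {2, 4} — 2 (Black): all of {3, 5} already in; 4 (White) has 4→5.
A3 = A2; e.g. 0 (Black) can still go to 1. Fixed point.
White's attractor = {2, 3, 4, 5}; Black avoids the target exactly from the complement.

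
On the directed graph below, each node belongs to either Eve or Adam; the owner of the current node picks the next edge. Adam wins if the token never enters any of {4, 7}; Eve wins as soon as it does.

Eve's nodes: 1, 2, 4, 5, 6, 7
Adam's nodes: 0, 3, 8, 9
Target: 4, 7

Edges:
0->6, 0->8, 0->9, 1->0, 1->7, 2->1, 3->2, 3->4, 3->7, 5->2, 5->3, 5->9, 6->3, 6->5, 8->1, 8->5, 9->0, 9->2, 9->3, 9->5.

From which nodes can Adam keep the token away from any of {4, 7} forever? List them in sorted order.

0, 9

A0 = {4, 7}
A1: add {1} — 1 (Eve) has 1→7.
A2: add {2} — 2 (Eve) has 2→1.
A3: add {3, 5} — 3 (Adam): all of {2, 4, 7} already in; 5 (Eve) has 5→2.
A4: add {6, 8} — 6 (Eve) has 6→3; 8 (Adam): all of {1, 5} already in.
A5 = A4; e.g. 0 (Adam) can still go to 9. Fixed point.
Eve's attractor = {1, 2, 3, 4, 5, 6, 7, 8}; Adam avoids the target exactly from the complement.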